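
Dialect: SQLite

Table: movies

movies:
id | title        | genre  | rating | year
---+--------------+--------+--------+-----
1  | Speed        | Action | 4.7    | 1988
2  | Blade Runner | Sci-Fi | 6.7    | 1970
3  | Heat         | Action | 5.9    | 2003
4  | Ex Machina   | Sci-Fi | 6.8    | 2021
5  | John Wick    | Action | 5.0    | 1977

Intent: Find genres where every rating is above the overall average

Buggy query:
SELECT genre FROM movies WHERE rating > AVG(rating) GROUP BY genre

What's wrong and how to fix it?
Bug: AVG() is an aggregate; it can't sit directly in WHERE

Fix: Compute the overall average in a scalar subquery and compare each group's MIN against it in HAVING

Corrected query:
SELECT genre FROM movies GROUP BY genre HAVING MIN(rating) > (SELECT AVG(rating) FROM movies)

Result:
genre 
------
Sci-Fi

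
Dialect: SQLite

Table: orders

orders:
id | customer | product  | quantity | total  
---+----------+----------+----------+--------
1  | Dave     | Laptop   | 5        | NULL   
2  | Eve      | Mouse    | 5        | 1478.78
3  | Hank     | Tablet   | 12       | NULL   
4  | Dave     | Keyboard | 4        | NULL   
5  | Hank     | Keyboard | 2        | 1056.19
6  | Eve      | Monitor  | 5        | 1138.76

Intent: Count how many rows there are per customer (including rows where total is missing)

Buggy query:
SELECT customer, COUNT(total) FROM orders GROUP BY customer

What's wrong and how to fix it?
Bug: COUNT(column) counts non-NULL values only; rows with NULL total aren't counted

Fix: Replace COUNT(total) with COUNT(*)

Corrected query:
SELECT customer, COUNT(*) FROM orders GROUP BY customer

Result:
customer | COUNT(*)
---------+---------
Dave     | 2       
Eve      | 2       
Hank     | 2       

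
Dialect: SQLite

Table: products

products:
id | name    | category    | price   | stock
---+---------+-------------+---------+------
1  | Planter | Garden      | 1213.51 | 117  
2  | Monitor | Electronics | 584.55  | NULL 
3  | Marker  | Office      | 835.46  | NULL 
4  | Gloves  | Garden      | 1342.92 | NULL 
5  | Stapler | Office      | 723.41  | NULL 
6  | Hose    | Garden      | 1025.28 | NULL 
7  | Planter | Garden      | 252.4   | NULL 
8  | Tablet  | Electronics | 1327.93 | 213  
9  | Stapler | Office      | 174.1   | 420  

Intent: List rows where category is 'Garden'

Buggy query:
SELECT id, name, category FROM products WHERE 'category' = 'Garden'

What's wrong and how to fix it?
Bug: 'category' in single quotes is a string literal, not the column; the comparison is literal-vs-literal and never true

Fix: Reference the column as category without single quotes

Corrected query:
SELECT id, name, category FROM products WHERE category = 'Garden'

Result:
id | name    | category
---+---------+---------
1  | Planter | Garden  
4  | Gloves  | Garden  
6  | Hose    | Garden  
7  | Planter | Garden  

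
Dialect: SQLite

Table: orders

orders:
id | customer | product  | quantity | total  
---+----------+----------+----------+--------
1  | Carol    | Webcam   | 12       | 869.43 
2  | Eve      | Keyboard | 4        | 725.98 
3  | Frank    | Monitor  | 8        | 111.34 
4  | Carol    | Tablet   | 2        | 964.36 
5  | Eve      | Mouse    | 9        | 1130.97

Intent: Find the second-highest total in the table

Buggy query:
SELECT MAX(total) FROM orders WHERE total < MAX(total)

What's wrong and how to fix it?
Bug: MAX(total) on the right of the comparison is an aggregate-in-WHERE error

Fix: Compute the overall MAX in a subquery, then take MAX of rows below it

Corrected query:
SELECT MAX(total) FROM orders WHERE total < (SELECT MAX(total) FROM orders)

Result:
MAX(total)
----------
964.36    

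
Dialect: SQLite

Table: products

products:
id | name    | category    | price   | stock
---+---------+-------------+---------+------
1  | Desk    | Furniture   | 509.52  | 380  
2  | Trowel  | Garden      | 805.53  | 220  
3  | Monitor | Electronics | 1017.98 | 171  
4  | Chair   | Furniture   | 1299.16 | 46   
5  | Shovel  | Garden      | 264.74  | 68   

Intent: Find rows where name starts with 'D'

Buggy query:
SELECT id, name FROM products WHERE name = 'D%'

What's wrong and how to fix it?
Bug: '=' compares the literal string including the % character; pattern matching needs LIKE

Fix: Replace '=' with LIKE so 'D%' is treated as a pattern

Corrected query:
SELECT id, name FROM products WHERE name LIKE 'D%'

Result:
id | name
---+-----
1  | Desk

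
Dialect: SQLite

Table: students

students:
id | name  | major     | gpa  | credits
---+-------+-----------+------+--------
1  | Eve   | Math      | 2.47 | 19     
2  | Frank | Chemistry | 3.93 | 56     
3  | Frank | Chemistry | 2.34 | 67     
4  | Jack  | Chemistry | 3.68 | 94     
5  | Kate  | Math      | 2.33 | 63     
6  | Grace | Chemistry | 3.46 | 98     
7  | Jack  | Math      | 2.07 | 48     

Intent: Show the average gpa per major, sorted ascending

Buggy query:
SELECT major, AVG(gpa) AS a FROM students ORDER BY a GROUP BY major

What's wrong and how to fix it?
Bug: GROUP BY must precede ORDER BY

Fix: Move ORDER BY to the end, after GROUP BY

Corrected query:
SELECT major, AVG(gpa) AS a FROM students GROUP BY major ORDER BY a

Result:
major     | a     
----------+-------
Math      | 2.29  
Chemistry | 3.3525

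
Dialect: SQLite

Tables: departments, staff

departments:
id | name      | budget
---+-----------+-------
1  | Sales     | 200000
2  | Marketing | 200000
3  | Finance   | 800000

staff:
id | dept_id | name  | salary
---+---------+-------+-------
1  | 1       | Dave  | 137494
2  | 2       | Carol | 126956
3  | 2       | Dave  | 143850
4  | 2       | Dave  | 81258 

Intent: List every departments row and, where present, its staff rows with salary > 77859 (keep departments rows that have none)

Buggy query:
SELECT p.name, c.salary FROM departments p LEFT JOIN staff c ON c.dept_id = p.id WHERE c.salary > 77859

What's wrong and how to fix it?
Bug: Filtering c.salary in WHERE discards the NULL rows produced by LEFT JOIN, turning it into an inner join

Fix: Move the right-table condition into the ON clause so unmatched parents are kept

Corrected query:
SELECT p.name, c.salary FROM departments p LEFT JOIN staff c ON c.dept_id = p.id AND c.salary > 77859

Result:
name      | salary
----------+-------
Sales     | 137494
Marketing | 81258 
Marketing | 126956
Marketing | 143850
Finance   | NULL  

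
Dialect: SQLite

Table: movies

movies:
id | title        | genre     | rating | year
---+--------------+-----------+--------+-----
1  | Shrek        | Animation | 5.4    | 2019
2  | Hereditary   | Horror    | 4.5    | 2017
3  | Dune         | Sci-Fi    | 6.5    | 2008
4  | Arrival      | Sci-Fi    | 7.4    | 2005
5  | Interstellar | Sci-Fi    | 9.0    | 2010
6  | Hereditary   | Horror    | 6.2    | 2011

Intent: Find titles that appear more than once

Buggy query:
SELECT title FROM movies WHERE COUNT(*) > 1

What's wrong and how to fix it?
Bug: COUNT(*) is an aggregate and cannot be used in WHERE

Fix: GROUP BY title, then filter groups with HAVING COUNT(*) > 1

Corrected query:
SELECT title FROM movies GROUP BY title HAVING COUNT(*) > 1

Result:
title     
----------
Hereditary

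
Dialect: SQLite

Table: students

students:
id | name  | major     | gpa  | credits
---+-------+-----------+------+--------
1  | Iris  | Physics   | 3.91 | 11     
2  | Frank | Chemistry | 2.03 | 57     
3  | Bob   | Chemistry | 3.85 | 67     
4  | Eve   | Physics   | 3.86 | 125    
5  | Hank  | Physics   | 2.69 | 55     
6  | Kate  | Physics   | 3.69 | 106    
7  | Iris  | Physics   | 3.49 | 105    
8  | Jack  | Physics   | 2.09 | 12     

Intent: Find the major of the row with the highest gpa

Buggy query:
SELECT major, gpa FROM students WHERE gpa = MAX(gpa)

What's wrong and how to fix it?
Bug: MAX(gpa) is an aggregate and cannot be used directly in WHERE

Fix: Wrap MAX in a scalar subquery so WHERE compares against a single value

Corrected query:
SELECT major, gpa FROM students WHERE gpa = (SELECT MAX(gpa) FROM students)

Result:
major   | gpa 
--------+-----
Physics | 3.91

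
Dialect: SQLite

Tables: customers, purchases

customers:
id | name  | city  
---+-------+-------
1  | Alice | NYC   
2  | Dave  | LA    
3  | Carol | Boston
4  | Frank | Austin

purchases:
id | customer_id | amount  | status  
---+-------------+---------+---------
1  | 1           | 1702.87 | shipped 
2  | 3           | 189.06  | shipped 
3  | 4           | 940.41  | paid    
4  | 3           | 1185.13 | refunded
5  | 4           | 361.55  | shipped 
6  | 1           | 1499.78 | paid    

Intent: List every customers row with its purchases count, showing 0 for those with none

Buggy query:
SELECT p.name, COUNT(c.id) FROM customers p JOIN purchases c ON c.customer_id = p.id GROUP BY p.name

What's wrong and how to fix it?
Bug: An inner join excludes parents with zero children

Fix: Use LEFT JOIN so parents without children still appear (COUNT(c.id) gives 0)

Corrected query:
SELECT p.name, COUNT(c.id) FROM customers p LEFT JOIN purchases c ON c.customer_id = p.id GROUP BY p.name

Result:
name  | COUNT(c.id)
------+------------
Alice | 2          
Carol | 2          
Dave  | 0          
Frank | 2          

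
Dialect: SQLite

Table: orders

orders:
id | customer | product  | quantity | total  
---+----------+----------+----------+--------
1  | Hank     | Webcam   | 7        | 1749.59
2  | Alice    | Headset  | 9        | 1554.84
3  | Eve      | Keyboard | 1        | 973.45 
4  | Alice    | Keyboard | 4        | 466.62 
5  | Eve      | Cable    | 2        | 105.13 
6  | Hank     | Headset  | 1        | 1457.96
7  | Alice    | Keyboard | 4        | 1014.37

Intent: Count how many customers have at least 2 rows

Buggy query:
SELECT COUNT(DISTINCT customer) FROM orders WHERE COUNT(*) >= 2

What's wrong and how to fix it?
Bug: COUNT(*) cannot appear in WHERE; the per-group count doesn't exist yet

Fix: Group first with HAVING COUNT(*) >= 2, then COUNT the resulting groups

Corrected query:
SELECT COUNT(*) FROM (SELECT customer FROM orders GROUP BY customer HAVING COUNT(*) >= 2)

Result:
COUNT(*)
--------
3       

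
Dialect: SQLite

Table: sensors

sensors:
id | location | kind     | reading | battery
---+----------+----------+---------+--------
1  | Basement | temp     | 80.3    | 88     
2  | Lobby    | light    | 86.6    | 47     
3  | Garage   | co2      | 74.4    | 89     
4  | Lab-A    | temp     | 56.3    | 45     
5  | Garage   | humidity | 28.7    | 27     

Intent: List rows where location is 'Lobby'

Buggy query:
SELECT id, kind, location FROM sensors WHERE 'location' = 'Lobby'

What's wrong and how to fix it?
Bug: 'location' in single quotes is a string literal, not the column; the comparison is literal-vs-literal and never true

Fix: Reference the column as location without single quotes

Corrected query:
SELECT id, kind, location FROM sensors WHERE location = 'Lobby'

Result:
id | kind  | location
---+-------+---------
2  | light | Lobby   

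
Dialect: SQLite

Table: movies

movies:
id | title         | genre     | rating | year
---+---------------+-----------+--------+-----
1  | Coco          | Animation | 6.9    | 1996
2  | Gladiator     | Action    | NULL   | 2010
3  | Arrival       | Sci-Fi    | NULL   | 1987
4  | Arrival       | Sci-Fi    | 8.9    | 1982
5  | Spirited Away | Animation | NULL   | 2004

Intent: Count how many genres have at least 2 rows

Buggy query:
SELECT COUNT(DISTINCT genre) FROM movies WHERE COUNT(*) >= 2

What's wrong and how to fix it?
Bug: COUNT(*) cannot appear in WHERE; the per-group count doesn't exist yet

Fix: Group first with HAVING COUNT(*) >= 2, then COUNT the resulting groups

Corrected query:
SELECT COUNT(*) FROM (SELECT genre FROM movies GROUP BY genre HAVING COUNT(*) >= 2)

Result:
COUNT(*)
--------
2       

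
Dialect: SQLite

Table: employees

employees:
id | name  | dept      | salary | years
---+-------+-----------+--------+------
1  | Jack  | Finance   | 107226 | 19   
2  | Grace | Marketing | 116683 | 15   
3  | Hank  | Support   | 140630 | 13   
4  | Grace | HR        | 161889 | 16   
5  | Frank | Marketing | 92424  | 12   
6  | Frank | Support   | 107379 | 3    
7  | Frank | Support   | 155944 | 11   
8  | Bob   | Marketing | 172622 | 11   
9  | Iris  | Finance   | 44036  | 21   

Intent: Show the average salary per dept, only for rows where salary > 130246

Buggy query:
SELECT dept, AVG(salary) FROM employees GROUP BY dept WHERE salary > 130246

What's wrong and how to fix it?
Bug: Row-level WHERE must come before GROUP BY in the clause order

Fix: Move the WHERE clause before GROUP BY

Corrected query:
SELECT dept, AVG(salary) FROM employees WHERE salary > 130246 GROUP BY dept

Result:
dept      | AVG(salary)
----------+------------
HR        | 161889     
Marketing | 172622     
Support   | 148287     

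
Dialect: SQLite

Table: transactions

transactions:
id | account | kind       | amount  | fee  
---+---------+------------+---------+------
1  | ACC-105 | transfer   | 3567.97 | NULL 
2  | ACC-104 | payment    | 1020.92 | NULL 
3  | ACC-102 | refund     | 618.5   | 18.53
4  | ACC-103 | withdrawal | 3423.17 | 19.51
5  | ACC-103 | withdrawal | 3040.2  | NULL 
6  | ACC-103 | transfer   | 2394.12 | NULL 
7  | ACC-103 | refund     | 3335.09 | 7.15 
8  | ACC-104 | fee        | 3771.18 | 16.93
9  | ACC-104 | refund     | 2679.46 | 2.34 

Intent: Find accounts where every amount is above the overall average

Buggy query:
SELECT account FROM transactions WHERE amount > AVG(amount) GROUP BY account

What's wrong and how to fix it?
Bug: AVG() is an aggregate; it can't sit directly in WHERE

Fix: Use a subquery for AVG and a HAVING MIN(...) filter so the condition holds for every row in the group

Corrected query:
SELECT account FROM transactions GROUP BY account HAVING MIN(amount) > (SELECT AVG(amount) FROM transactions)

Result:
account
-------
ACC-105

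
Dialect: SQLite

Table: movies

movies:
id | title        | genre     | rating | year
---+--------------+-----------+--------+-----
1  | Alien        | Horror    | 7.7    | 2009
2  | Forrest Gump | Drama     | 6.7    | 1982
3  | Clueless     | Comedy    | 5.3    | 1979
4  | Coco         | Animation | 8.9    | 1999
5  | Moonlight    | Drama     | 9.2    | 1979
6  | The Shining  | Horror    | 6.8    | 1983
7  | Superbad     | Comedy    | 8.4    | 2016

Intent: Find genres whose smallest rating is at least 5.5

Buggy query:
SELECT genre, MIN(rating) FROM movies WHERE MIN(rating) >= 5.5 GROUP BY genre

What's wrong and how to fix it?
Bug: Aggregates like MIN are computed per group after WHERE runs

Fix: Use HAVING for the per-group MIN condition

Corrected query:
SELECT genre, MIN(rating) FROM movies GROUP BY genre HAVING MIN(rating) >= 5.5

Result:
genre     | MIN(rating)
----------+------------
Animation | 8.9        
Drama     | 6.7        
Horror    | 6.8        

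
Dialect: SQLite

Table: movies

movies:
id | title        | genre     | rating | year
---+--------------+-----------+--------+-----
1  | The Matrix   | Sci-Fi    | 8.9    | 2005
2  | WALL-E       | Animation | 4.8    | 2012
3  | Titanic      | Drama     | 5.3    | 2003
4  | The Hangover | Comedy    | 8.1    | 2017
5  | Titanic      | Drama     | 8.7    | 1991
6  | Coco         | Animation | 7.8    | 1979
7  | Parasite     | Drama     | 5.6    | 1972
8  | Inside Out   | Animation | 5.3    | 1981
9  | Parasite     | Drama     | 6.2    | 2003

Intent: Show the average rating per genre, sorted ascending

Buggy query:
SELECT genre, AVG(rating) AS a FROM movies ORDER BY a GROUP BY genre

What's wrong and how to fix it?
Bug: ORDER BY appears before GROUP BY; SQL clause order requires GROUP BY first

Fix: Reorder: SELECT … FROM … GROUP BY … ORDER BY …

Corrected query:
SELECT genre, AVG(rating) AS a FROM movies GROUP BY genre ORDER BY a

Result:
genre     | a       
----------+---------
Animation | 5.966667
Drama     | 6.45    
Comedy    | 8.1     
Sci-Fi    | 8.9     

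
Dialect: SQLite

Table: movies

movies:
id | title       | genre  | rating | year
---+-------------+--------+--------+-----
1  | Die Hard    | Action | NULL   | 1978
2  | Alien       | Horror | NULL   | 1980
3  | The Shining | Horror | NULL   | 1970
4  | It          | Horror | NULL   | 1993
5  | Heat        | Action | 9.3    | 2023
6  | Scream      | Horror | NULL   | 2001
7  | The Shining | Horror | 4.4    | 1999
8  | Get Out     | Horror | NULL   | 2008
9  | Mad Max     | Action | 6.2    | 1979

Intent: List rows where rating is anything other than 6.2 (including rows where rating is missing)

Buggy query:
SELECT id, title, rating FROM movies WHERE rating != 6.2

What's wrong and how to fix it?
Bug: Inequality against NULL is unknown, not true; rows with NULL are dropped

Fix: Add an explicit OR rating IS NULL to include the missing-value rows

Corrected query:
SELECT id, title, rating FROM movies WHERE rating != 6.2 OR rating IS NULL

Result:
id | title       | rating
---+-------------+-------
1  | Die Hard    | NULL  
2  | Alien       | NULL  
3  | The Shining | NULL  
4  | It          | NULL  
5  | Heat        | 9.3   
6  | Scream      | NULL  
7  | The Shining | 4.4   
8  | Get Out     | NULL  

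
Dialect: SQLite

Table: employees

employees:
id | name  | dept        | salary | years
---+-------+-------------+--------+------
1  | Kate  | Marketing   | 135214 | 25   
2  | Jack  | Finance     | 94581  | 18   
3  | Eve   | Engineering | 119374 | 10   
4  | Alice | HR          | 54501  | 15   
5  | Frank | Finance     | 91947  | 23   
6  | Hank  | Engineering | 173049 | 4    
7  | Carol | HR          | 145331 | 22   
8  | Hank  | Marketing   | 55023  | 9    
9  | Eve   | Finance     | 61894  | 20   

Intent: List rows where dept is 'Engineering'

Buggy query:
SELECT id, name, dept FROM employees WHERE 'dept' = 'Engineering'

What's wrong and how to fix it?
Bug: 'dept' in single quotes is a string literal, not the column; the comparison is literal-vs-literal and never true

Fix: Remove the quotes around the column name (or use double quotes for an identifier)

Corrected query:
SELECT id, name, dept FROM employees WHERE dept = 'Engineering'

Result:
id | name | dept       
---+------+------------
3  | Eve  | Engineering
6  | Hank | Engineering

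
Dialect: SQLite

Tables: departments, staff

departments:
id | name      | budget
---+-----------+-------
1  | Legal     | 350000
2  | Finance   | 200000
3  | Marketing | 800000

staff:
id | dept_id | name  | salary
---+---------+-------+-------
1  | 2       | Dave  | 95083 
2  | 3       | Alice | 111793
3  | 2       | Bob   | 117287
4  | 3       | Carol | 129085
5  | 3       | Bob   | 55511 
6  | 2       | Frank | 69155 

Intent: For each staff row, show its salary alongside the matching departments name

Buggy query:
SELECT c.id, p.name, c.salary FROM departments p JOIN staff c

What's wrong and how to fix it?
Bug: Missing join condition: each staff row is matched to all departments rows instead of just its own

Fix: Specify the join condition linking the foreign key to the parent id

Corrected query:
SELECT c.id, p.name, c.salary FROM departments p JOIN staff c ON c.dept_id = p.id

Result:
id | name      | salary
---+-----------+-------
1  | Finance   | 95083 
2  | Marketing | 111793
3  | Finance   | 117287
4  | Marketing | 129085
5  | Marketing | 55511 
6  | Finance   | 69155 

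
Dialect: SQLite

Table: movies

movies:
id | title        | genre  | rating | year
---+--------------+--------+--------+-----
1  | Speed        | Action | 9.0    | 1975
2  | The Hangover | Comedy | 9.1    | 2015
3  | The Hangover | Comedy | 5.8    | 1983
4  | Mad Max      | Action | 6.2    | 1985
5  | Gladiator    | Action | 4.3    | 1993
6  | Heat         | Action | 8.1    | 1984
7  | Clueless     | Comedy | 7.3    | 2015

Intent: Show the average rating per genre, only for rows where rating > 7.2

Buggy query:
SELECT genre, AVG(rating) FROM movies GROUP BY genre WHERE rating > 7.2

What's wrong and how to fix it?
Bug: WHERE cannot follow GROUP BY

Fix: Move the WHERE clause before GROUP BY

Corrected query:
SELECT genre, AVG(rating) FROM movies WHERE rating > 7.2 GROUP BY genre

Result:
genre  | AVG(rating)
-------+------------
Action | 8.55       
Comedy | 8.2        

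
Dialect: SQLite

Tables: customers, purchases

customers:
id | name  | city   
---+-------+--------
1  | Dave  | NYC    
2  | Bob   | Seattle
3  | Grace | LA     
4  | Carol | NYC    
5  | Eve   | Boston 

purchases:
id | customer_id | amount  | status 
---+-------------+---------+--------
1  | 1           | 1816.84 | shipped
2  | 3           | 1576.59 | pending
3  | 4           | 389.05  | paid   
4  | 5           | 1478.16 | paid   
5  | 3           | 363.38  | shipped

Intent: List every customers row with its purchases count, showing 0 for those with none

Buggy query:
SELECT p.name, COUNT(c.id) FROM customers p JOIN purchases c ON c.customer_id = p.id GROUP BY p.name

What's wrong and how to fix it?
Bug: An inner join excludes parents with zero children

Fix: Use LEFT JOIN so parents without children still appear (COUNT(c.id) gives 0)

Corrected query:
SELECT p.name, COUNT(c.id) FROM customers p LEFT JOIN purchases c ON c.customer_id = p.id GROUP BY p.name

Result:
name  | COUNT(c.id)
------+------------
Bob   | 0          
Carol | 1          
Dave  | 1          
Eve   | 1          
Grace | 2          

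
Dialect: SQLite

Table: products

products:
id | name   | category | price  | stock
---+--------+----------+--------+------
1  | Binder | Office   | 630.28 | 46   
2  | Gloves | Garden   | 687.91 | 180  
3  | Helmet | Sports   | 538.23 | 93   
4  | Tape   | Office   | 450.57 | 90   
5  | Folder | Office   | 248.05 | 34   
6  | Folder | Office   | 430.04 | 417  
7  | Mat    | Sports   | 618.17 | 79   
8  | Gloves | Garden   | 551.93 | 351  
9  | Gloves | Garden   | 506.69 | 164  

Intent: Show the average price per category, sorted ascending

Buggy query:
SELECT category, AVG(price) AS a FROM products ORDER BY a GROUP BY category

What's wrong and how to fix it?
Bug: GROUP BY must precede ORDER BY

Fix: Move ORDER BY to the end, after GROUP BY

Corrected query:
SELECT category, AVG(price) AS a FROM products GROUP BY category ORDER BY a

Result:
category | a         
---------+-----------
Office   | 439.735   
Sports   | 578.2     
Garden   | 582.176667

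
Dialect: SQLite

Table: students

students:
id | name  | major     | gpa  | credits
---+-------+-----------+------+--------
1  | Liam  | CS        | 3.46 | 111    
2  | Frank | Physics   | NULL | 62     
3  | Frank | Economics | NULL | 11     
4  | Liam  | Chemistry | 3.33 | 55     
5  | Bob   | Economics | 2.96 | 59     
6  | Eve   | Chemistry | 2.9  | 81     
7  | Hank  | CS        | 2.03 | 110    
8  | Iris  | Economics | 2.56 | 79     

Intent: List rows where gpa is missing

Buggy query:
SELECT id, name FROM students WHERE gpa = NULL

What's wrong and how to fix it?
Bug: Comparing to NULL with '=' never matches; NULL = NULL is unknown, not true

Fix: Replace '= NULL' with 'IS NULL'

Corrected query:
SELECT id, name FROM students WHERE gpa IS NULL

Result:
id | name 
---+------
2  | Frank
3  | Frank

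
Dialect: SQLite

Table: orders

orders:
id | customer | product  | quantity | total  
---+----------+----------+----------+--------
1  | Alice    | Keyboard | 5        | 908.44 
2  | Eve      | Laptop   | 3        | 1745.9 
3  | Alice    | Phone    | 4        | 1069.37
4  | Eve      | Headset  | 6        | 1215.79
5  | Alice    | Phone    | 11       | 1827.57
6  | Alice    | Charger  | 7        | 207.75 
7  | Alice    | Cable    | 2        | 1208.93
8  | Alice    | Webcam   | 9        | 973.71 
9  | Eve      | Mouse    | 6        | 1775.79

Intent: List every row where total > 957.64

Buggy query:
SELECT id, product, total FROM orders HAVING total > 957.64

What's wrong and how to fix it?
Bug: This is a non-aggregate query (no GROUP BY, no aggregates), so in SQLite the HAVING clause is invalid here; a row-level condition belongs in WHERE

Fix: Replace HAVING with WHERE since the condition applies to individual rows

Corrected query:
SELECT id, product, total FROM orders WHERE total > 957.64

Result:
id | product | total  
---+---------+--------
2  | Laptop  | 1745.9 
3  | Phone   | 1069.37
4  | Headset | 1215.79
5  | Phone   | 1827.57
7  | Cable   | 1208.93
8  | Webcam  | 973.71 
9  | Mouse   | 1775.79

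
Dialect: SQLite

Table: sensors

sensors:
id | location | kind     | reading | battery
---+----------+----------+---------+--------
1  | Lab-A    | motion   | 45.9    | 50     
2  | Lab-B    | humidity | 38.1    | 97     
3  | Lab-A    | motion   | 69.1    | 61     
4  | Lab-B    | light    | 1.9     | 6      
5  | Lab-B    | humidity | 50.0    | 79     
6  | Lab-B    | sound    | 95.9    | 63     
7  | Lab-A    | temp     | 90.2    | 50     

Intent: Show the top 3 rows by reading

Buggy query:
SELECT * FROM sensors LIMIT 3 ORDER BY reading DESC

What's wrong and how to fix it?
Bug: ORDER BY cannot follow LIMIT; LIMIT is the final clause

Fix: Swap the clauses: ORDER BY first, then LIMIT

Corrected query:
SELECT * FROM sensors ORDER BY reading DESC LIMIT 3

Result:
id | location | kind   | reading | battery
---+----------+--------+---------+--------
6  | Lab-B    | sound  | 95.9    | 63     
7  | Lab-A    | temp   | 90.2    | 50     
3  | Lab-A    | motion | 69.1    | 61     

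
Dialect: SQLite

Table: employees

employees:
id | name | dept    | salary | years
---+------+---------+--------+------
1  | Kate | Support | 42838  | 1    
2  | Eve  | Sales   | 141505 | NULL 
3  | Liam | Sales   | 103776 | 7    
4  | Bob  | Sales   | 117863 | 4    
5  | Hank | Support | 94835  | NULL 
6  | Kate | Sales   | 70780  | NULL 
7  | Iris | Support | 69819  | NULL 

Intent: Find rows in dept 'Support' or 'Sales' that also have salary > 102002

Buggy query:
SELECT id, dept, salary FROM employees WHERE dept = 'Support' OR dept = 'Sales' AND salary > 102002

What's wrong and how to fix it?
Bug: Without parentheses, AND is evaluated before OR, so the salary filter only applies to the 'Sales' branch

Fix: Group the OR with parentheses (or use IN), then AND the threshold

Corrected query:
SELECT id, dept, salary FROM employees WHERE (dept = 'Support' OR dept = 'Sales') AND salary > 102002

Result:
id | dept  | salary
---+-------+-------
2  | Sales | 141505
3  | Sales | 103776
4  | Sales | 117863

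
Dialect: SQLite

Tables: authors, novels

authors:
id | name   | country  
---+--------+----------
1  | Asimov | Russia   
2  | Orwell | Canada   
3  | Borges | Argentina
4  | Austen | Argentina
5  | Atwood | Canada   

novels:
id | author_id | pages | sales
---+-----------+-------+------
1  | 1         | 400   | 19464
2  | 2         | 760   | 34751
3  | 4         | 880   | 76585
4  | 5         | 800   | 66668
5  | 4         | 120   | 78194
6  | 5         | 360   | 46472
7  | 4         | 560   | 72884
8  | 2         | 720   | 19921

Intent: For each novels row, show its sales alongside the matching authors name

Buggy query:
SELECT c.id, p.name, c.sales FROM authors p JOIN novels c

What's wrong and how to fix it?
Bug: Missing join condition: each novels row is matched to all authors rows instead of just its own

Fix: Add ON c.author_id = p.id to the JOIN

Corrected query:
SELECT c.id, p.name, c.sales FROM authors p JOIN novels c ON c.author_id = p.id

Result:
id | name   | sales
---+--------+------
1  | Asimov | 19464
2  | Orwell | 34751
3  | Austen | 76585
4  | Atwood | 66668
5  | Austen | 78194
6  | Atwood | 46472
7  | Austen | 72884
8  | Orwell | 19921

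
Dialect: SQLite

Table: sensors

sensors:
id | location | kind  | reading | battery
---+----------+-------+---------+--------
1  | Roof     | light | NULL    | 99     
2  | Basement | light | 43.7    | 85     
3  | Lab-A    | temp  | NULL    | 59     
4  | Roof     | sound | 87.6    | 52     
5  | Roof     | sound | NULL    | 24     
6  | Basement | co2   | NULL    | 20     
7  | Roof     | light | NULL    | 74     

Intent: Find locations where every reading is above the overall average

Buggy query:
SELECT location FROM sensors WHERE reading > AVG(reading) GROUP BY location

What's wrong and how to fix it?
Bug: AVG() is an aggregate; it can't sit directly in WHERE

Fix: Compute the overall average in a scalar subquery and compare each group's MIN against it in HAVING

Corrected query:
SELECT location FROM sensors GROUP BY location HAVING MIN(reading) > (SELECT AVG(reading) FROM sensors)

Result:
location
--------
Roof    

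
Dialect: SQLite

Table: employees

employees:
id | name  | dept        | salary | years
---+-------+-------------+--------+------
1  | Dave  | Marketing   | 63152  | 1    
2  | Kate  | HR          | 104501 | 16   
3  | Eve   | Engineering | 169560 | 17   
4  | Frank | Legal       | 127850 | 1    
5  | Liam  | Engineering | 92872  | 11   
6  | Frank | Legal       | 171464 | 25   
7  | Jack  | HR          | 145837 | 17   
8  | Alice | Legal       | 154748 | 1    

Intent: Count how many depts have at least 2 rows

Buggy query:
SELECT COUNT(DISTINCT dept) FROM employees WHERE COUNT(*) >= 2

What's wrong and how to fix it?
Bug: WHERE filters individual rows, not groups, so a group-level COUNT is invalid there

Fix: Use a subquery that GROUPs and filters with HAVING, then count its rows

Corrected query:
SELECT COUNT(*) FROM (SELECT dept FROM employees GROUP BY dept HAVING COUNT(*) >= 2)

Result:
COUNT(*)
--------
3       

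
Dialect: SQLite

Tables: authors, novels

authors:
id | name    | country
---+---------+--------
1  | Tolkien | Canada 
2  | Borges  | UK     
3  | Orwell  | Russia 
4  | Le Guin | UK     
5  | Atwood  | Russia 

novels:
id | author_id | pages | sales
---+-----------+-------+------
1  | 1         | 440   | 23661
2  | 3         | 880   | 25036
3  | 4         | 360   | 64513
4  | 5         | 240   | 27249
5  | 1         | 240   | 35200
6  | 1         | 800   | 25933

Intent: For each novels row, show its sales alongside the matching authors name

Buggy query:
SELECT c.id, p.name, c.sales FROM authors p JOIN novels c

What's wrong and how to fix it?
Bug: Missing join condition: each novels row is matched to all authors rows instead of just its own

Fix: Specify the join condition linking the foreign key to the parent id

Corrected query:
SELECT c.id, p.name, c.sales FROM authors p JOIN novels c ON c.author_id = p.id

Result:
id | name    | sales
---+---------+------
1  | Tolkien | 23661
2  | Orwell  | 25036
3  | Le Guin | 64513
4  | Atwood  | 27249
5  | Tolkien | 35200
6  | Tolkien | 25933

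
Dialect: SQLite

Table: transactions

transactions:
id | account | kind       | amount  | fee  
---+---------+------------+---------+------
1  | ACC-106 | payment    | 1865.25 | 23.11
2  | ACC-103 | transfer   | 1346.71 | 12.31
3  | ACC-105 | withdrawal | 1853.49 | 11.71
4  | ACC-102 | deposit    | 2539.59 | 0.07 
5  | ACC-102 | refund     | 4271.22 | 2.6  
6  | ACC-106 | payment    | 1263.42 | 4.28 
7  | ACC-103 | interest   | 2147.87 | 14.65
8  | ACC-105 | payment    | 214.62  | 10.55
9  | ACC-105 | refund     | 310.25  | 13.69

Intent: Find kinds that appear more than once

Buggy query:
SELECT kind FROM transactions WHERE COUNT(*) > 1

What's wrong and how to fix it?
Bug: WHERE can't reference COUNT(*); aggregates are computed after WHERE

Fix: Group first, then use HAVING for the count condition

Corrected query:
SELECT kind FROM transactions GROUP BY kind HAVING COUNT(*) > 1

Result:
kind   
-------
payment
refund 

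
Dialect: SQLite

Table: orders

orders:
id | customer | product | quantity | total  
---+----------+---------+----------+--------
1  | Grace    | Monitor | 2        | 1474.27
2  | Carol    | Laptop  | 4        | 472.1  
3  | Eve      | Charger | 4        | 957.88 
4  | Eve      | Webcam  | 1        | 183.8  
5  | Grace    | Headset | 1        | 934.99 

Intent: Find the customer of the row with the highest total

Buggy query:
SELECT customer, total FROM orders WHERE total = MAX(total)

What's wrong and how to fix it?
Bug: MAX(total) is an aggregate and cannot be used directly in WHERE

Fix: Wrap MAX in a scalar subquery so WHERE compares against a single value

Corrected query:
SELECT customer, total FROM orders WHERE total = (SELECT MAX(total) FROM orders)

Result:
customer | total  
---------+--------
Grace    | 1474.27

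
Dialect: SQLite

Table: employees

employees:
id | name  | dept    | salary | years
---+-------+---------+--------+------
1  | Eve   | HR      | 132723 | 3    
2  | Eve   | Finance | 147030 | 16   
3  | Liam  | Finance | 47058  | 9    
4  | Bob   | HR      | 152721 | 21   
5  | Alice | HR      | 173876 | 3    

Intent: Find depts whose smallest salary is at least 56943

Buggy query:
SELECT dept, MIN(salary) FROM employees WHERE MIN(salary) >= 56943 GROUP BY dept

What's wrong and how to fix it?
Bug: Aggregates like MIN are computed per group after WHERE runs

Fix: Use HAVING for the per-group MIN condition

Corrected query:
SELECT dept, MIN(salary) FROM employees GROUP BY dept HAVING MIN(salary) >= 56943

Result:
dept | MIN(salary)
-----+------------
HR   | 132723     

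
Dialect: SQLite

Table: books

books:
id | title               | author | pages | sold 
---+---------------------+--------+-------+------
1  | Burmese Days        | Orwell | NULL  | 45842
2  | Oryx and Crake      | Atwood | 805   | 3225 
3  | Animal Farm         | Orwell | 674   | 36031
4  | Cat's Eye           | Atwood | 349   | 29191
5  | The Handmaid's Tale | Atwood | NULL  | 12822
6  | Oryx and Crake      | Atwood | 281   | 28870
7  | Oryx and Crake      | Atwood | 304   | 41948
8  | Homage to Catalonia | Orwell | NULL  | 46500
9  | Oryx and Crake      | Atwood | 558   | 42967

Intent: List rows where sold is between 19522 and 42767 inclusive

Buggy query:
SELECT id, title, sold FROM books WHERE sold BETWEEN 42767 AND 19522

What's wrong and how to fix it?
Bug: The bounds are reversed; BETWEEN a AND b requires a <= b to match anything

Fix: Write BETWEEN 19522 AND 42767

Corrected query:
SELECT id, title, sold FROM books WHERE sold BETWEEN 19522 AND 42767

Result:
id | title          | sold 
---+----------------+------
3  | Animal Farm    | 36031
4  | Cat's Eye      | 29191
6  | Oryx and Crake | 28870
7  | Oryx and Crake | 41948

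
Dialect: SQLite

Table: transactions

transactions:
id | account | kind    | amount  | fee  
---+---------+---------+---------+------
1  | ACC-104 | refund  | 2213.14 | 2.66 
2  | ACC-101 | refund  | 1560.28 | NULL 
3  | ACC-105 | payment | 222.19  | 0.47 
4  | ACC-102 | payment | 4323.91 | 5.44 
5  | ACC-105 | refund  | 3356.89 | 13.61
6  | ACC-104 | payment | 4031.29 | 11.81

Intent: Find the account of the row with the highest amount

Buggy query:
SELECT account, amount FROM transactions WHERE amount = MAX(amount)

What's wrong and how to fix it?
Bug: MAX(amount) is an aggregate and cannot be used directly in WHERE

Fix: Use a subquery: WHERE amount = (SELECT MAX(amount) FROM transactions)

Corrected query:
SELECT account, amount FROM transactions WHERE amount = (SELECT MAX(amount) FROM transactions)

Result:
account | amount 
--------+--------
ACC-102 | 4323.91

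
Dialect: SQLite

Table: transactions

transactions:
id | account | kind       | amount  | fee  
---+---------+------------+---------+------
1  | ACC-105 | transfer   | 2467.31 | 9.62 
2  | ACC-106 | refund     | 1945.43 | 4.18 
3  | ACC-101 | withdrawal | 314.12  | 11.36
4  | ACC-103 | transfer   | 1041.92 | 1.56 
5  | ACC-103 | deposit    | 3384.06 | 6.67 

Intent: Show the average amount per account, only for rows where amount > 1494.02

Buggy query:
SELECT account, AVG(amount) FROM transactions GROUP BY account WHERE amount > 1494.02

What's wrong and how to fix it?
Bug: Row-level WHERE must come before GROUP BY in the clause order

Fix: Move the WHERE clause before GROUP BY

Corrected query:
SELECT account, AVG(amount) FROM transactions WHERE amount > 1494.02 GROUP BY account

Result:
account | AVG(amount)
--------+------------
ACC-103 | 3384.06    
ACC-105 | 2467.31    
ACC-106 | 1945.43    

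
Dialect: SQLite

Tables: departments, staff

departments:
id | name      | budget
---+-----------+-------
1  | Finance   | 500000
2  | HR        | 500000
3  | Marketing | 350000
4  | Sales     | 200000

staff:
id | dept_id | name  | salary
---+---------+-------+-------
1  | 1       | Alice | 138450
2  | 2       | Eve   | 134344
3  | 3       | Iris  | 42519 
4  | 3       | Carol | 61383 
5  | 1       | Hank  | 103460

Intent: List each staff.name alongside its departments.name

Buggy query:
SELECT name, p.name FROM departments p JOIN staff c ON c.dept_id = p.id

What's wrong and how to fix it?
Bug: 'name' exists in both joined tables, so the database can't tell which one is meant

Fix: Qualify the column with its table alias (c.name)

Corrected query:
SELECT c.name, p.name FROM departments p JOIN staff c ON c.dept_id = p.id

Result:
name  | name     
------+----------
Alice | Finance  
Eve   | HR       
Iris  | Marketing
Carol | Marketing
Hank  | Finance  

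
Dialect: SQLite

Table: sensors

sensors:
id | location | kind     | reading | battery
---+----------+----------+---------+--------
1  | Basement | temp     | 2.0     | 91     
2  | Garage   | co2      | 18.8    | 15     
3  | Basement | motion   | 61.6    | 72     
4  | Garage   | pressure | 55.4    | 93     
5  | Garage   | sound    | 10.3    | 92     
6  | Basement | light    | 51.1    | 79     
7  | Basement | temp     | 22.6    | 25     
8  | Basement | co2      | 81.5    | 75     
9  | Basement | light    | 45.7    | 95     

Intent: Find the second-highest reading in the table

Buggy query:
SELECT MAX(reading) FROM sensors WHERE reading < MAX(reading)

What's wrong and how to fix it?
Bug: The inner MAX is an aggregate inside WHERE, which is not allowed

Fix: Compute the overall MAX in a subquery, then take MAX of rows below it

Corrected query:
SELECT MAX(reading) FROM sensors WHERE reading < (SELECT MAX(reading) FROM sensors)

Result:
MAX(reading)
------------
61.6        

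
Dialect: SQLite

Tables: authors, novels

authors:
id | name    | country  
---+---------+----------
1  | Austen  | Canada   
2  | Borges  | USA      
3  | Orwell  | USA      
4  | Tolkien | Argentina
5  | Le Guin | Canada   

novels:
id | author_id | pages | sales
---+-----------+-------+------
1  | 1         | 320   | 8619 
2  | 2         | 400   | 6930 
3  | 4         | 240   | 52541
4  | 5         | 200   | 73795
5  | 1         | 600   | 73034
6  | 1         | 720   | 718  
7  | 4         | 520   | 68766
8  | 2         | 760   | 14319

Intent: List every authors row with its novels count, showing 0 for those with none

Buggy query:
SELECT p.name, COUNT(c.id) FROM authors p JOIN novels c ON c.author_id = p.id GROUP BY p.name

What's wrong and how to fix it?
Bug: An inner join excludes parents with zero children

Fix: Use LEFT JOIN so parents without children still appear (COUNT(c.id) gives 0)

Corrected query:
SELECT p.name, COUNT(c.id) FROM authors p LEFT JOIN novels c ON c.author_id = p.id GROUP BY p.name

Result:
name    | COUNT(c.id)
--------+------------
Austen  | 3          
Borges  | 2          
Le Guin | 1          
Orwell  | 0          
Tolkien | 2          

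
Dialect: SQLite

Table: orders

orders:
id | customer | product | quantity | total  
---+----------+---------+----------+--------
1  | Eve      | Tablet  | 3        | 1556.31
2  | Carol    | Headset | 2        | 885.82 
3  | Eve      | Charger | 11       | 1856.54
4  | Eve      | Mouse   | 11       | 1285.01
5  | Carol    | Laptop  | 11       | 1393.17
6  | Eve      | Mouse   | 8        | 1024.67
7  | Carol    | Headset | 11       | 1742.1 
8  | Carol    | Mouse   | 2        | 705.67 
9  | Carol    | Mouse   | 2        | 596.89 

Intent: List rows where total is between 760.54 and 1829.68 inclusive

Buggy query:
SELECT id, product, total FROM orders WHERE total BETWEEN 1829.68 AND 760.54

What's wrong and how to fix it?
Bug: BETWEEN expects the lower bound first; with 1829.68 AND 760.54 the range is empty

Fix: Swap the bounds so the smaller value comes first

Corrected query:
SELECT id, product, total FROM orders WHERE total BETWEEN 760.54 AND 1829.68

Result:
id | product | total  
---+---------+--------
1  | Tablet  | 1556.31
2  | Headset | 885.82 
4  | Mouse   | 1285.01
5  | Laptop  | 1393.17
6  | Mouse   | 1024.67
7  | Headset | 1742.1 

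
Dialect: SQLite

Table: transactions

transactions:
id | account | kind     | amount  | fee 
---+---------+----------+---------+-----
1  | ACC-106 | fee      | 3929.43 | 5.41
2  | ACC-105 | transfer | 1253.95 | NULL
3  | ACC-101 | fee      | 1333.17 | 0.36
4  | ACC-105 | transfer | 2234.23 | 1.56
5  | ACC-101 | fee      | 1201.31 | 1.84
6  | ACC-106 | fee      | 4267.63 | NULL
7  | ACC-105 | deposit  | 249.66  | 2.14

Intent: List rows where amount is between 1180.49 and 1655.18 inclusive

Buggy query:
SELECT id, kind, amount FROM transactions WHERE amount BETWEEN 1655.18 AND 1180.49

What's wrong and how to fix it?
Bug: BETWEEN expects the lower bound first; with 1655.18 AND 1180.49 the range is empty

Fix: Swap the bounds so the smaller value comes first

Corrected query:
SELECT id, kind, amount FROM transactions WHERE amount BETWEEN 1180.49 AND 1655.18

Result:
id | kind     | amount 
---+----------+--------
2  | transfer | 1253.95
3  | fee      | 1333.17
5  | fee      | 1201.31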